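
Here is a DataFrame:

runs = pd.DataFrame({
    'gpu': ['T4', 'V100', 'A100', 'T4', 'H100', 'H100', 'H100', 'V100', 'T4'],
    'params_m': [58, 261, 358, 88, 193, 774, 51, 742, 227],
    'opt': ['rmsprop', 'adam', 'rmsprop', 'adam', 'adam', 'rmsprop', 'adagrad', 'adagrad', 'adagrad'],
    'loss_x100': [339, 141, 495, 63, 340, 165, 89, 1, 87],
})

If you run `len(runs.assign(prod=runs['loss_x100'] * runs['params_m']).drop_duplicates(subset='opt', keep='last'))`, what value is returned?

3

add column prod = runs['loss_x100'] * runs['params_m']:
    gpu  params_m      opt  loss_x100    prod
0    T4        58  rmsprop        339   19662
1  V100       261     adam        141   36801
2  A100       358  rmsprop        495  177210
3    T4        88     adam         63    5544
4  H100       193     adam        340   65620
5  H100       774  rmsprop        165  127710
6  H100        51  adagrad         89    4539
7  V100       742  adagrad          1     742
8    T4       227  adagrad         87   19749
drop duplicate opt (keep=last):
    gpu  params_m      opt  loss_x100    prod
4  H100       193     adam        340   65620
5  H100       774  rmsprop        165  127710
8    T4       227  adagrad         87   19749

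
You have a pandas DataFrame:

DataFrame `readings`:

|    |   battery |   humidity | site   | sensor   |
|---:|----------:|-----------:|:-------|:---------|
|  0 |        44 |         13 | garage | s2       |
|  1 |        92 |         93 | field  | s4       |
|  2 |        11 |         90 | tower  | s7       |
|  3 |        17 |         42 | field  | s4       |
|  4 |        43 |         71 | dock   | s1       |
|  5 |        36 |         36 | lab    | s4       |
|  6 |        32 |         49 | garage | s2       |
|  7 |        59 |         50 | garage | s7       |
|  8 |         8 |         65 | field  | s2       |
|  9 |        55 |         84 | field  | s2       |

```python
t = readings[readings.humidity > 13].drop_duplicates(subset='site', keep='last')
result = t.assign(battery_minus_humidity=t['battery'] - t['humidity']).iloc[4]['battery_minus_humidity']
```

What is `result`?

filter rows where humidity > 13:
   battery  humidity    site sensor
1       92        93   field     s4
2       11        90   tower     s7
3       17        42   field     s4
4       43        71    dock     s1
5       36        36     lab     s4
6       32        49  garage     s2
7       59        50  garage     s7
8        8        65   field     s2
9       55        84   field     s2
drop duplicate site (keep=last):
   battery  humidity    site sensor
2       11        90   tower     s7
4       43        71    dock     s1
5       36        36     lab     s4
7       59        50  garage     s7
9       55        84   field     s2
add column battery_minus_humidity = t['battery'] - t['humidity']:
   battery  humidity    site sensor  battery_minus_humidity
2       11        90   tower     s7                     -79
4       43        71    dock     s1                     -28
5       36        36     lab     s4                       0
7       59        50  garage     s7                       9
9       55        84   field     s2                     -29

-29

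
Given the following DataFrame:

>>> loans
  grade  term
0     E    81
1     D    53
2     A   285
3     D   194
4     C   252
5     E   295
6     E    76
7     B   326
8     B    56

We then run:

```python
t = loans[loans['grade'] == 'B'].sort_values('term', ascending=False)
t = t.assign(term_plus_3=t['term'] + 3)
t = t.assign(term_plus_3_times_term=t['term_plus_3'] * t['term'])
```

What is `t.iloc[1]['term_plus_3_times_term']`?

filter rows where grade == 'B':
  grade  term
7     B   326
8     B    56
sort by term descending:
  grade  term
7     B   326
8     B    56
add column term_plus_3 = t['term'] + 3:
  grade  term  term_plus_3
7     B   326          329
8     B    56           59
add column term_plus_3_times_term = t['term_plus_3'] * t['term']:
  grade  term  term_plus_3  term_plus_3_times_term
7     B   326          329                  107254
8     B    56           59                    3304
Taking the value at position 1, column 'term_plus_3_times_term' gives 3304.

3304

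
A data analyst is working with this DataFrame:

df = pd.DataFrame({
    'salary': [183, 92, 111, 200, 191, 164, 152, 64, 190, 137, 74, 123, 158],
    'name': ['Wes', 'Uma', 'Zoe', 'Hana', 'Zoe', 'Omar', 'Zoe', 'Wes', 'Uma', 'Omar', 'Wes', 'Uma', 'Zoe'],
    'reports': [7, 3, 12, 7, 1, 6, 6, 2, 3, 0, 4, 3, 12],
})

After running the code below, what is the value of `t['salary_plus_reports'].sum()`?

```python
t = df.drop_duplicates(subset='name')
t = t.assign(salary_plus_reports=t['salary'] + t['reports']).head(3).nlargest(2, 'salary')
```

drop duplicate name (keep=first):
   salary  name  reports
0     183   Wes        7
1      92   Uma        3
2     111   Zoe       12
3     200  Hana        7
5     164  Omar        6
add column salary_plus_reports = t['salary'] + t['reports']:
   salary  name  reports  salary_plus_reports
0     183   Wes        7                  190
1      92   Uma        3                   95
2     111   Zoe       12                  123
3     200  Hana        7                  207
5     164  Omar        6                  170
take first 3 rows:
   salary name  reports  salary_plus_reports
0     183  Wes        7                  190
1      92  Uma        3                   95
2     111  Zoe       12                  123
take 2 rows with largest salary:
   salary name  reports  salary_plus_reports
0     183  Wes        7                  190
2     111  Zoe       12                  123
Then the sum of column 'salary_plus_reports': 313

313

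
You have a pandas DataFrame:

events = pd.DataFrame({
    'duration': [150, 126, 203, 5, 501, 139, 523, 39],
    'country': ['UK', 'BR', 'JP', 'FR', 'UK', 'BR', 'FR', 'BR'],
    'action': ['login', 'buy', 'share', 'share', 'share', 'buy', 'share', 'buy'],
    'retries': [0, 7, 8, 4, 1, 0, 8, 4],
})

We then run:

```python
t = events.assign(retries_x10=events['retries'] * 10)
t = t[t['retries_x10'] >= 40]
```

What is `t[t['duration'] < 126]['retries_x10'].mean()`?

add column retries_x10 = events['retries'] * 10:
   duration country action  retries  retries_x10
0       150      UK  login        0            0
1       126      BR    buy        7           70
2       203      JP  share        8           80
3         5      FR  share        4           40
4       501      UK  share        1           10
5       139      BR    buy        0            0
6       523      FR  share        8           80
7        39      BR    buy        4           40
filter rows where retries_x10 >= 40:
   duration country action  retries  retries_x10
1       126      BR    buy        7           70
2       203      JP  share        8           80
3         5      FR  share        4           40
6       523      FR  share        8           80
7        39      BR    buy        4           40
filter rows where duration < 126:
   duration country action  retries  retries_x10
3         5      FR  share        4           40
7        39      BR    buy        4           40
So mean() = 40.0.

40.0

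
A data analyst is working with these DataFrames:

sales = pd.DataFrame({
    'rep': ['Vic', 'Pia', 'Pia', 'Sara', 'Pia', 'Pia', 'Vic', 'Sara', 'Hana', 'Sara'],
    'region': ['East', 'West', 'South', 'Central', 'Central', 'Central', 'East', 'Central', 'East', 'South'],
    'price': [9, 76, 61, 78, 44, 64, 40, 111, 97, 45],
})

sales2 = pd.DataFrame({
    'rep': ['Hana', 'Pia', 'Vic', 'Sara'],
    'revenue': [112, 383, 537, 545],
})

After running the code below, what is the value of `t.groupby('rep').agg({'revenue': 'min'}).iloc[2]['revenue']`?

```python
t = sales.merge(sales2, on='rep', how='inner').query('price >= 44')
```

merge on 'rep' (how='inner') → 10 rows:
    rep   region  price  revenue
0   Vic     East      9      537
1   Pia     West     76      383
2   Pia    South     61      383
3  Sara  Central     78      545
4   Pia  Central     44      383
5   Pia  Central     64      383
6   Vic     East     40      537
7  Sara  Central    111      545
8  Hana     East     97      112
9  Sara    South     45      545
filter rows where price >= 44:
    rep   region  price  revenue
1   Pia     West     76      383
2   Pia    South     61      383
3  Sara  Central     78      545
4   Pia  Central     44      383
5   Pia  Central     64      383
7  Sara  Central    111      545
8  Hana     East     97      112
9  Sara    South     45      545
group by rep, min of revenue:
      revenue
rep          
Hana      112
Pia       383
Sara      545
Taking the value at position 2, column 'revenue' gives 545.

545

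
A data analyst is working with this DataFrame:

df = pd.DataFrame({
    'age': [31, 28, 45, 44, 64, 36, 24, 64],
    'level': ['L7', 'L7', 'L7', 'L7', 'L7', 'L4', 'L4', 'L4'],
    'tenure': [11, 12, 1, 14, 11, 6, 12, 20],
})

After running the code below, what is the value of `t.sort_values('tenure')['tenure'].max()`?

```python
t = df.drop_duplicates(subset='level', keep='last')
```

drop duplicate level (keep=last):
   age level  tenure
4   64    L7      11
7   64    L4      20
sort by tenure:
   age level  tenure
4   64    L7      11
7   64    L4      20
Taking the max of column 'tenure' gives 20.

20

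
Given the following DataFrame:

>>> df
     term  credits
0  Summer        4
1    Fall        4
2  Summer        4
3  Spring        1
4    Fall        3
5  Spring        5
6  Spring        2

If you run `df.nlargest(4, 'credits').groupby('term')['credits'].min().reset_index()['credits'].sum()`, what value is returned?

13

take 4 rows with largest credits:
     term  credits
5  Spring        5
0  Summer        4
1    Fall        4
2  Summer        4
group by term, min of credits:
term
Fall      4
Spring    5
Summer    4
Name: credits, dtype: int64
reset_index():
     term  credits
0    Fall        4
1  Spring        5
2  Summer        4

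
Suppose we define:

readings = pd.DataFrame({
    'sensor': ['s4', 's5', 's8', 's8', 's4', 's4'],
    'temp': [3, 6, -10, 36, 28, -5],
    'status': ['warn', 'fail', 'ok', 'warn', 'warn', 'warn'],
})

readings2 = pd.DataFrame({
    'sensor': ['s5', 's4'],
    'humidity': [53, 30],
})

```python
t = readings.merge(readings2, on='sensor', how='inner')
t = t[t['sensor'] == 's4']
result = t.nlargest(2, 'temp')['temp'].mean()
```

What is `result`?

15.5

merge on 'sensor' (how='inner') → 4 rows:
  sensor  temp status  humidity
0     s4     3   warn        30
1     s5     6   fail        53
2     s4    28   warn        30
3     s4    -5   warn        30
filter rows where sensor == 's4':
  sensor  temp status  humidity
0     s4     3   warn        30
2     s4    28   warn        30
3     s4    -5   warn        30
take 2 rows with largest temp:
  sensor  temp status  humidity
2     s4    28   warn        30
0     s4     3   warn        30
Hence 15.5.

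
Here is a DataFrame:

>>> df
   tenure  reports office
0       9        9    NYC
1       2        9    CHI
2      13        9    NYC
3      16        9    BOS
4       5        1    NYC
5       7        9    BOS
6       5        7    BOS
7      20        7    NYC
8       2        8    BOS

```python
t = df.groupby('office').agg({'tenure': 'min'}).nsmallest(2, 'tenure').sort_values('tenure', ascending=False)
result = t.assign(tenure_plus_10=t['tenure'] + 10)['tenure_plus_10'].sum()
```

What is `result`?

24

group by office, min of tenure:
        tenure
office        
BOS          2
CHI          2
NYC          5
take 2 rows with smallest tenure:
        tenure
office        
BOS          2
CHI          2
sort by tenure descending:
        tenure
office        
BOS          2
CHI          2
add column tenure_plus_10 = t['tenure'] + 10:
        tenure  tenure_plus_10
office                        
BOS          2              12
CHI          2              12
Finally, sum of column 'tenure_plus_10' = 24.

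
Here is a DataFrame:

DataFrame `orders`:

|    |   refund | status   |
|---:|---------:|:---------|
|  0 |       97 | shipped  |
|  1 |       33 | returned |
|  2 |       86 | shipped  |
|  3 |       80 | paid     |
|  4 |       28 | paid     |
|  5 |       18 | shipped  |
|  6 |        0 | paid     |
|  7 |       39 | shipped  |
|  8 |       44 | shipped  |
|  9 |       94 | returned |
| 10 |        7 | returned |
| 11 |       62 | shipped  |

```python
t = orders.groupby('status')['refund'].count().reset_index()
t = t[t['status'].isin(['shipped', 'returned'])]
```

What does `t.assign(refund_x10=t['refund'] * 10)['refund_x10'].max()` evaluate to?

group by status, count of refund:
status
paid        3
returned    3
shipped     6
Name: refund, dtype: int64
reset_index():
     status  refund
0      paid       3
1  returned       3
2   shipped       6
filter rows where status in ['shipped', 'returned']:
     status  refund
1  returned       3
2   shipped       6
add column refund_x10 = t['refund'] * 10:
     status  refund  refund_x10
1  returned       3          30
2   shipped       6          60
max of column 'refund_x10' → 60

60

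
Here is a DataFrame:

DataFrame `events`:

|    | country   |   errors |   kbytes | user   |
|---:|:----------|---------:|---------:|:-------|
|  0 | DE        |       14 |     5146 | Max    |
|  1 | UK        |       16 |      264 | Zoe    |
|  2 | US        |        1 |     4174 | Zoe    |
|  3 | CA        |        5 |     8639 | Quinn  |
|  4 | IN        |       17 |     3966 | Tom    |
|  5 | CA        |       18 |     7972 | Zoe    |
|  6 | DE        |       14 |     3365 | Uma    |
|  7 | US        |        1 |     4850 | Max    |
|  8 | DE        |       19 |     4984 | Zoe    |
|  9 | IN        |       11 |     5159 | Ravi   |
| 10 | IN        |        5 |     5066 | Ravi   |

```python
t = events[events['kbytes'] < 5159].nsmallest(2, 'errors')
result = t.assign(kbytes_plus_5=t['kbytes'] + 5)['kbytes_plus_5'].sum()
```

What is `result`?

filter rows where kbytes < 5159:
   country  errors  kbytes  user
0       DE      14    5146   Max
1       UK      16     264   Zoe
2       US       1    4174   Zoe
4       IN      17    3966   Tom
6       DE      14    3365   Uma
7       US       1    4850   Max
8       DE      19    4984   Zoe
10      IN       5    5066  Ravi
take 2 rows with smallest errors:
  country  errors  kbytes user
2      US       1    4174  Zoe
7      US       1    4850  Max
add column kbytes_plus_5 = t['kbytes'] + 5:
  country  errors  kbytes user  kbytes_plus_5
2      US       1    4174  Zoe           4179
7      US       1    4850  Max           4855
Hence 9034.

9034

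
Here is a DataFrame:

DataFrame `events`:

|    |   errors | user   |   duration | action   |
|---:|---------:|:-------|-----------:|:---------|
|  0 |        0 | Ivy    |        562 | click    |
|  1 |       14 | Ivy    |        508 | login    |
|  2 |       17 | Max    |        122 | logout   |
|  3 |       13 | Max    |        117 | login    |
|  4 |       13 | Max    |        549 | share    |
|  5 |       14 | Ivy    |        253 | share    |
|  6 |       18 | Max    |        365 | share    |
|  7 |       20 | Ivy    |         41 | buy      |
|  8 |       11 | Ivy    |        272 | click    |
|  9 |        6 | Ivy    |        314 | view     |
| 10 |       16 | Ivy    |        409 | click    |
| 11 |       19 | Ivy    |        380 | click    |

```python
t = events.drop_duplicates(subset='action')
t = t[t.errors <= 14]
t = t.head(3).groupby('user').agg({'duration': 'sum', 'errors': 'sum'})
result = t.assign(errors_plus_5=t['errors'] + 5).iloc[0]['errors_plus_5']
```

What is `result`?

19

drop duplicate action (keep=first):
   errors user  duration  action
0       0  Ivy       562   click
1      14  Ivy       508   login
2      17  Max       122  logout
4      13  Max       549   share
7      20  Ivy        41     buy
9       6  Ivy       314    view
filter rows where errors <= 14:
   errors user  duration action
0       0  Ivy       562  click
1      14  Ivy       508  login
4      13  Max       549  share
9       6  Ivy       314   view
take first 3 rows:
   errors user  duration action
0       0  Ivy       562  click
1      14  Ivy       508  login
4      13  Max       549  share
group by user: sum(duration), sum(errors):
      duration  errors
user                  
Ivy       1070      14
Max        549      13
add column errors_plus_5 = t['errors'] + 5:
      duration  errors  errors_plus_5
user                                 
Ivy       1070      14             19
Max        549      13             18
Finally, value at position 0, column 'errors_plus_5' = 19.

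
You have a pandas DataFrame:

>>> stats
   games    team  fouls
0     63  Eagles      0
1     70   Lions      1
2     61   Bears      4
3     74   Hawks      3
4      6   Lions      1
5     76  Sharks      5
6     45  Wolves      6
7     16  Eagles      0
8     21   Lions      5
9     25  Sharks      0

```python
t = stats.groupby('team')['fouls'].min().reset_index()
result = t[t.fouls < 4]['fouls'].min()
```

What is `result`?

0

group by team, min of fouls:
team
Bears     4
Eagles    0
Hawks     3
Lions     1
Sharks    0
Wolves    6
Name: fouls, dtype: int64
reset_index():
     team  fouls
0   Bears      4
1  Eagles      0
2   Hawks      3
3   Lions      1
4  Sharks      0
5  Wolves      6
filter rows where fouls < 4:
     team  fouls
1  Eagles      0
2   Hawks      3
3   Lions      1
4  Sharks      0
Reading off the min of column 'fouls', we get 0.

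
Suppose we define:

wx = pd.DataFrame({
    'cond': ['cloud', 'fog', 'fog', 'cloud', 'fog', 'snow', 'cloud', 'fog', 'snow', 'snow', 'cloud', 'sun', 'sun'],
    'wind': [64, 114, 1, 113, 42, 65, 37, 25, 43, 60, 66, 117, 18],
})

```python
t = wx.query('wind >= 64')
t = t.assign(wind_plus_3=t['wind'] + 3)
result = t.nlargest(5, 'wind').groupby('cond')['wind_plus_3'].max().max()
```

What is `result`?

filter rows where wind >= 64:
     cond  wind
0   cloud    64
1     fog   114
3   cloud   113
5    snow    65
10  cloud    66
11    sun   117
add column wind_plus_3 = t['wind'] + 3:
     cond  wind  wind_plus_3
0   cloud    64           67
1     fog   114          117
3   cloud   113          116
5    snow    65           68
10  cloud    66           69
11    sun   117          120
take 5 rows with largest wind:
     cond  wind  wind_plus_3
11    sun   117          120
1     fog   114          117
3   cloud   113          116
10  cloud    66           69
5    snow    65           68
group by cond, max of wind_plus_3:
cond
cloud    116
fog      117
snow      68
sun      120
Name: wind_plus_3, dtype: int64
Then the max of the resulting series: 120

120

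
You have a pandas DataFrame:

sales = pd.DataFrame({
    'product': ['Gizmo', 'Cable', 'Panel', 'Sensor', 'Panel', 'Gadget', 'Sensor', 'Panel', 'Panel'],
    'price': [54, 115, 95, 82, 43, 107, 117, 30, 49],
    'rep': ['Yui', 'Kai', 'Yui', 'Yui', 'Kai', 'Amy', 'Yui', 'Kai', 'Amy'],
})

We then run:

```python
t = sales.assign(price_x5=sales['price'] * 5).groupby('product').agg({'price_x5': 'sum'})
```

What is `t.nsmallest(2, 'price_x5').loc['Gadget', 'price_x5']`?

add column price_x5 = sales['price'] * 5:
  product  price  rep  price_x5
0   Gizmo     54  Yui       270
1   Cable    115  Kai       575
2   Panel     95  Yui       475
3  Sensor     82  Yui       410
4   Panel     43  Kai       215
5  Gadget    107  Amy       535
6  Sensor    117  Yui       585
7   Panel     30  Kai       150
8   Panel     49  Amy       245
group by product, sum of price_x5:
         price_x5
product          
Cable         575
Gadget        535
Gizmo         270
Panel        1085
Sensor        995
take 2 rows with smallest price_x5:
         price_x5
product          
Gizmo         270
Gadget        535
Taking the value at row 'Gadget', column 'price_x5' gives 535.

535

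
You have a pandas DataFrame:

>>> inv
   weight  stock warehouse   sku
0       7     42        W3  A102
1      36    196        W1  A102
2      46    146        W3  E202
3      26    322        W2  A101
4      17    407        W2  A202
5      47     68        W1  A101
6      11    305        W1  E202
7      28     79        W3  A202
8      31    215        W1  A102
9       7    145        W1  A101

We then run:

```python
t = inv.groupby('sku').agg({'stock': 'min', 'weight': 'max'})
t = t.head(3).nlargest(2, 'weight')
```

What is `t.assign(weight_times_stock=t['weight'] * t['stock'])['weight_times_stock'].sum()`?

4708

group by sku: min(stock), max(weight):
      stock  weight
sku                
A101     68      47
A102     42      36
A202     79      28
E202    146      46
take first 3 rows:
      stock  weight
sku                
A101     68      47
A102     42      36
A202     79      28
take 2 rows with largest weight:
      stock  weight
sku                
A101     68      47
A102     42      36
add column weight_times_stock = t['weight'] * t['stock']:
      stock  weight  weight_times_stock
sku                                    
A101     68      47                3196
A102     42      36                1512
Reading off the sum of column 'weight_times_stock', we get 4708.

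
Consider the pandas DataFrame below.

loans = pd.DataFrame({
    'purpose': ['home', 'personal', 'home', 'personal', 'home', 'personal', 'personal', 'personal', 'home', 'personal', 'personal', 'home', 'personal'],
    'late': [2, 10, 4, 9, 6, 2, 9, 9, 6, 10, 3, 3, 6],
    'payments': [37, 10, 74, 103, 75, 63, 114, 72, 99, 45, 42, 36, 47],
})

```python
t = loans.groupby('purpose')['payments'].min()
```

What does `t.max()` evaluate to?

36

group by purpose, min of payments:
purpose
home        36
personal    10
Name: payments, dtype: int64
Finally, max of the resulting series = 36.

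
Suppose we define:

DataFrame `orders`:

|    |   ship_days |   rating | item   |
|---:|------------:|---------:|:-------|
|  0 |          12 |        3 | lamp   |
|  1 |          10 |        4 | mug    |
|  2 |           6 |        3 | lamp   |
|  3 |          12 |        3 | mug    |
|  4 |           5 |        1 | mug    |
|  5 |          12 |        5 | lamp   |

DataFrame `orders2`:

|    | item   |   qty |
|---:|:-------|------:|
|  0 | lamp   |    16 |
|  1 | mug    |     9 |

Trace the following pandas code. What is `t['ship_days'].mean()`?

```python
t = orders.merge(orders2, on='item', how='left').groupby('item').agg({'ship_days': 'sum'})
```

merge on 'item' (how='left') → 6 rows:
   ship_days  rating  item  qty
0         12       3  lamp   16
1         10       4   mug    9
2          6       3  lamp   16
3         12       3   mug    9
4          5       1   mug    9
5         12       5  lamp   16
group by item, sum of ship_days:
      ship_days
item           
lamp         30
mug          27
Hence 28.5.

28.5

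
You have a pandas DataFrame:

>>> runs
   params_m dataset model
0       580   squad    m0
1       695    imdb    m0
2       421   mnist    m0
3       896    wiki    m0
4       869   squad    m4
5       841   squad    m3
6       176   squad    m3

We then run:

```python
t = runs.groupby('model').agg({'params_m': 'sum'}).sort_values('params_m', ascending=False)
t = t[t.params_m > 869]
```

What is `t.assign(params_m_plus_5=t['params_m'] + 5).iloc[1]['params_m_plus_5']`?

1022

group by model, sum of params_m:
       params_m
model          
m0         2592
m3         1017
m4          869
sort by params_m descending:
       params_m
model          
m0         2592
m3         1017
m4          869
filter rows where params_m > 869:
       params_m
model          
m0         2592
m3         1017
add column params_m_plus_5 = t['params_m'] + 5:
       params_m  params_m_plus_5
model                           
m0         2592             2597
m3         1017             1022
Finally, value at position 1, column 'params_m_plus_5' = 1022.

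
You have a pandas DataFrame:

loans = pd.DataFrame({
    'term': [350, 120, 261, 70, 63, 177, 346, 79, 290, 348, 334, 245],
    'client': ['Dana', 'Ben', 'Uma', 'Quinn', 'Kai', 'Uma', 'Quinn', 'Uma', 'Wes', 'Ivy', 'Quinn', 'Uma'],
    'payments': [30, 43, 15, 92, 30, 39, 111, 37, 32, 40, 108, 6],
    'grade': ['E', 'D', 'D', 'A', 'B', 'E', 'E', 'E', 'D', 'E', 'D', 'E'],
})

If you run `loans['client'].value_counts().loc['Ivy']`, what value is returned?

value_counts of client:
client
Uma      4
Quinn    3
Dana     1
Ben      1
Kai      1
Wes      1
Ivy      1
Name: count, dtype: int64
Then the value at index 'Ivy': 1

1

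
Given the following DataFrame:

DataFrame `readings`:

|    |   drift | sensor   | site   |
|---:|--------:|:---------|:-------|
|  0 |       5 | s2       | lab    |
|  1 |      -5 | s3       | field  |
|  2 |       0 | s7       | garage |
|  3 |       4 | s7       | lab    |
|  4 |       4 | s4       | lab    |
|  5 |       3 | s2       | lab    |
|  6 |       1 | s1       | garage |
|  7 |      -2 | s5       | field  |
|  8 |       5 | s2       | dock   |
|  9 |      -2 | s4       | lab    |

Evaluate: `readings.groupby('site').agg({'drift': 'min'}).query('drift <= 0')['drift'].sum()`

-7

group by site, min of drift:
        drift
site         
dock        5
field      -5
garage      0
lab        -2
filter rows where drift <= 0:
        drift
site         
field      -5
garage      0
lab        -2
Then the sum of column 'drift': -7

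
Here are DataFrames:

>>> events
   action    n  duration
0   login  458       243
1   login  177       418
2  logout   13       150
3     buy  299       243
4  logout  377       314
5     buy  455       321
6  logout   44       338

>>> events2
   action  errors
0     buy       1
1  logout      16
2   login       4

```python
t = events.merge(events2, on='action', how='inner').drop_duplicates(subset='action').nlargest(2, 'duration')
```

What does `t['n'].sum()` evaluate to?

757

merge on 'action' (how='inner') → 7 rows:
   action    n  duration  errors
0   login  458       243       4
1   login  177       418       4
2  logout   13       150      16
3     buy  299       243       1
4  logout  377       314      16
5     buy  455       321       1
6  logout   44       338      16
drop duplicate action (keep=first):
   action    n  duration  errors
0   login  458       243       4
2  logout   13       150      16
3     buy  299       243       1
take 2 rows with largest duration:
  action    n  duration  errors
0  login  458       243       4
3    buy  299       243       1
Taking the sum of column 'n' gives 757.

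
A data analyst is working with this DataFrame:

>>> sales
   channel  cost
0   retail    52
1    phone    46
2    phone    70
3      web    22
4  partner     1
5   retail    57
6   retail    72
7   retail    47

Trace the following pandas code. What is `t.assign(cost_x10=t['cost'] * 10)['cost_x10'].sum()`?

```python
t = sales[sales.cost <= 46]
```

690

filter rows where cost <= 46:
   channel  cost
1    phone    46
3      web    22
4  partner     1
add column cost_x10 = t['cost'] * 10:
   channel  cost  cost_x10
1    phone    46       460
3      web    22       220
4  partner     1        10
Taking the sum of column 'cost_x10' gives 690.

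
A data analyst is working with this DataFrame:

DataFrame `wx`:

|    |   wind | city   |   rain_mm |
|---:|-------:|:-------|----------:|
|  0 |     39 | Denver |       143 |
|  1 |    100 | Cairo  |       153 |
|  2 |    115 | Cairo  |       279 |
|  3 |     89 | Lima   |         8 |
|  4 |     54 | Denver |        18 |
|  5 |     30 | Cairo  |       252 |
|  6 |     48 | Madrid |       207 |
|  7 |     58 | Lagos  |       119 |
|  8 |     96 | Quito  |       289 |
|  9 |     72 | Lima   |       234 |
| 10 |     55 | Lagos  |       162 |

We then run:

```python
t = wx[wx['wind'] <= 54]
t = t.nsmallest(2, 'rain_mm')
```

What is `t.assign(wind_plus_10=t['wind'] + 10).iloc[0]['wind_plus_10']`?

64

filter rows where wind <= 54:
   wind    city  rain_mm
0    39  Denver      143
4    54  Denver       18
5    30   Cairo      252
6    48  Madrid      207
take 2 rows with smallest rain_mm:
   wind    city  rain_mm
4    54  Denver       18
0    39  Denver      143
add column wind_plus_10 = t['wind'] + 10:
   wind    city  rain_mm  wind_plus_10
4    54  Denver       18            64
0    39  Denver      143            49
value at position 0, column 'wind_plus_10' → 64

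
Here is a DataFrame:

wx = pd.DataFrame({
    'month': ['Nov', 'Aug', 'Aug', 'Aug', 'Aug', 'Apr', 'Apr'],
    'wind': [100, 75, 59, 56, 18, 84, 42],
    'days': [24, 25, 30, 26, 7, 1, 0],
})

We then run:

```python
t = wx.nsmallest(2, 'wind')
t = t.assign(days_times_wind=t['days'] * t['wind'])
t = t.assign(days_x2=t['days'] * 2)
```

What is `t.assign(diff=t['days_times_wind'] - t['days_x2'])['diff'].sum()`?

112

take 2 rows with smallest wind:
  month  wind  days
4   Aug    18     7
6   Apr    42     0
add column days_times_wind = t['days'] * t['wind']:
  month  wind  days  days_times_wind
4   Aug    18     7              126
6   Apr    42     0                0
add column days_x2 = t['days'] * 2:
  month  wind  days  days_times_wind  days_x2
4   Aug    18     7              126       14
6   Apr    42     0                0        0
add column diff = t['days_times_wind'] - t['days_x2']:
  month  wind  days  days_times_wind  days_x2  diff
4   Aug    18     7              126       14   112
6   Apr    42     0                0        0     0
Then the sum of column 'diff': 112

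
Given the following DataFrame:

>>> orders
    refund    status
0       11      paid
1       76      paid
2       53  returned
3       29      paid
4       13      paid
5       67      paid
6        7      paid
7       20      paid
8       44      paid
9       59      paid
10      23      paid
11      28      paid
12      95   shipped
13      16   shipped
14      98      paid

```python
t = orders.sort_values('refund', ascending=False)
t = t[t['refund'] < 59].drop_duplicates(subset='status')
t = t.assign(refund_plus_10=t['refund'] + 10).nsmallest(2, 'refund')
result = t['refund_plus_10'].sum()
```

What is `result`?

80

sort by refund descending:
    refund    status
14      98      paid
12      95   shipped
1       76      paid
5       67      paid
9       59      paid
2       53  returned
8       44      paid
3       29      paid
11      28      paid
10      23      paid
7       20      paid
13      16   shipped
4       13      paid
0       11      paid
6        7      paid
filter rows where refund < 59:
    refund    status
2       53  returned
8       44      paid
3       29      paid
11      28      paid
10      23      paid
7       20      paid
13      16   shipped
4       13      paid
0       11      paid
6        7      paid
drop duplicate status (keep=first):
    refund    status
2       53  returned
8       44      paid
13      16   shipped
add column refund_plus_10 = t['refund'] + 10:
    refund    status  refund_plus_10
2       53  returned              63
8       44      paid              54
13      16   shipped              26
take 2 rows with smallest refund:
    refund   status  refund_plus_10
13      16  shipped              26
8       44     paid              54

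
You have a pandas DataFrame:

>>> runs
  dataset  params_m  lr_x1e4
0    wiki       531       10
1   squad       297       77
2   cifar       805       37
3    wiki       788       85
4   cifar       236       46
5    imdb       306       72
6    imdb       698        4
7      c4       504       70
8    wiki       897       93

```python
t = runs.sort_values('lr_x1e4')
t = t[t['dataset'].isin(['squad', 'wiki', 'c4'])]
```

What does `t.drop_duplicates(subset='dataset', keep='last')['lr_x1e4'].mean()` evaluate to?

80.0

sort by lr_x1e4:
  dataset  params_m  lr_x1e4
6    imdb       698        4
0    wiki       531       10
2   cifar       805       37
4   cifar       236       46
7      c4       504       70
5    imdb       306       72
1   squad       297       77
3    wiki       788       85
8    wiki       897       93
filter rows where dataset in ['squad', 'wiki', 'c4']:
  dataset  params_m  lr_x1e4
0    wiki       531       10
7      c4       504       70
1   squad       297       77
3    wiki       788       85
8    wiki       897       93
drop duplicate dataset (keep=last):
  dataset  params_m  lr_x1e4
7      c4       504       70
1   squad       297       77
8    wiki       897       93
The mean of column 'lr_x1e4' is 80.0.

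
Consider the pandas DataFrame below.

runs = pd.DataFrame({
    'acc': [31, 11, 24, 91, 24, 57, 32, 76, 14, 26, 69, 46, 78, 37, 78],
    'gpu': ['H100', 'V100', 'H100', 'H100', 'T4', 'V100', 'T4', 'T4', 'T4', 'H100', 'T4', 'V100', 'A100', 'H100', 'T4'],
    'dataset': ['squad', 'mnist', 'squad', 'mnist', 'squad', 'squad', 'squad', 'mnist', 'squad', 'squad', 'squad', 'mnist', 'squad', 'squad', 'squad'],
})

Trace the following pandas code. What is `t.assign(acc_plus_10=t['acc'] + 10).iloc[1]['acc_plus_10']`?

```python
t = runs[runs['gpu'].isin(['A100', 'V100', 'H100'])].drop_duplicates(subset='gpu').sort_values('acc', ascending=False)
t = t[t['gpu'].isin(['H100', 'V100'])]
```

filter rows where gpu in ['A100', 'V100', 'H100']:
    acc   gpu dataset
0    31  H100   squad
1    11  V100   mnist
2    24  H100   squad
3    91  H100   mnist
5    57  V100   squad
9    26  H100   squad
11   46  V100   mnist
12   78  A100   squad
13   37  H100   squad
drop duplicate gpu (keep=first):
    acc   gpu dataset
0    31  H100   squad
1    11  V100   mnist
12   78  A100   squad
sort by acc descending:
    acc   gpu dataset
12   78  A100   squad
0    31  H100   squad
1    11  V100   mnist
filter rows where gpu in ['H100', 'V100']:
   acc   gpu dataset
0   31  H100   squad
1   11  V100   mnist
add column acc_plus_10 = t['acc'] + 10:
   acc   gpu dataset  acc_plus_10
0   31  H100   squad           41
1   11  V100   mnist           21

21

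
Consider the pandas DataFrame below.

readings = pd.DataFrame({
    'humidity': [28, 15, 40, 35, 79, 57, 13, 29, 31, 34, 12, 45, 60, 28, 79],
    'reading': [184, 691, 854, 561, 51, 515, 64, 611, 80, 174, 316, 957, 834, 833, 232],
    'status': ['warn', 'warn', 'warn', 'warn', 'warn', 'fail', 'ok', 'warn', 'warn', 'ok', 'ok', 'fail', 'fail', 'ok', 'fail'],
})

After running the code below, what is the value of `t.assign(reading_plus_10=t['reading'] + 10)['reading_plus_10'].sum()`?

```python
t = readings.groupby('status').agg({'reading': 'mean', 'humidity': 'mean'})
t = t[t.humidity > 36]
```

group by status: mean(reading), mean(humidity):
           reading   humidity
status                       
fail    634.500000  60.250000
ok      346.750000  21.750000
warn    433.142857  36.714286
filter rows where humidity > 36:
           reading   humidity
status                       
fail    634.500000  60.250000
warn    433.142857  36.714286
add column reading_plus_10 = t['reading'] + 10:
           reading   humidity  reading_plus_10
status                                        
fail    634.500000  60.250000       644.500000
warn    433.142857  36.714286       443.142857
Finally, sum of column 'reading_plus_10' = 1087.64285714.

1087.64285714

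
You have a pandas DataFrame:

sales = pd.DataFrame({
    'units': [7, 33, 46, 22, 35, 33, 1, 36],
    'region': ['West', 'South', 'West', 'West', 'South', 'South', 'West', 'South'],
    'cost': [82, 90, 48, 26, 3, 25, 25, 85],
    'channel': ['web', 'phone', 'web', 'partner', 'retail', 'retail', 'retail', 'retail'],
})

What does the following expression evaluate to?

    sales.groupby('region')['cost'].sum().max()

group by region, sum of cost:
region
South    203
West     181
Name: cost, dtype: int64

203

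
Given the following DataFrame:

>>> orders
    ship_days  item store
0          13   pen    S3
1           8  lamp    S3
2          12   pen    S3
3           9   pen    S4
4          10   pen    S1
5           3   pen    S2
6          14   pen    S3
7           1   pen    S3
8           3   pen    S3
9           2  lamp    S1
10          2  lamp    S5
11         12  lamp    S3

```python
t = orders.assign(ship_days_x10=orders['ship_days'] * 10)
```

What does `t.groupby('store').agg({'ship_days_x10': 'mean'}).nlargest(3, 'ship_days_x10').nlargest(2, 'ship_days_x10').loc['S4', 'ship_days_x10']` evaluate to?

add column ship_days_x10 = orders['ship_days'] * 10:
    ship_days  item store  ship_days_x10
0          13   pen    S3            130
1           8  lamp    S3             80
2          12   pen    S3            120
3           9   pen    S4             90
4          10   pen    S1            100
5           3   pen    S2             30
6          14   pen    S3            140
7           1   pen    S3             10
8           3   pen    S3             30
9           2  lamp    S1             20
10          2  lamp    S5             20
11         12  lamp    S3            120
group by store, mean of ship_days_x10:
       ship_days_x10
store               
S1              60.0
S2              30.0
S3              90.0
S4              90.0
S5              20.0
take 3 rows with largest ship_days_x10:
       ship_days_x10
store               
S3              90.0
S4              90.0
S1              60.0
take 2 rows with largest ship_days_x10:
       ship_days_x10
store               
S3              90.0
S4              90.0
So loc['S4', 'ship_days_x10'] = 90.0.

90.0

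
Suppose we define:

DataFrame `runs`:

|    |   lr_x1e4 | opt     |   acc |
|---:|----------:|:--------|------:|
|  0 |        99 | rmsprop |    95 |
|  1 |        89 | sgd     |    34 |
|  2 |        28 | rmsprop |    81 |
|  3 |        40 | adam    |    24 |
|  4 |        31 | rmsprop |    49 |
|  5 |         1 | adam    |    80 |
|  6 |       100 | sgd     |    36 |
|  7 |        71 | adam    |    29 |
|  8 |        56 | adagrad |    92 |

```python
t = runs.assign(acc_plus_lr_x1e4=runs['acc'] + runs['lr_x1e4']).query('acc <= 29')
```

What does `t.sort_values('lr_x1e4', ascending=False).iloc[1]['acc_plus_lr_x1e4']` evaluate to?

64

add column acc_plus_lr_x1e4 = runs['acc'] + runs['lr_x1e4']:
   lr_x1e4      opt  acc  acc_plus_lr_x1e4
0       99  rmsprop   95               194
1       89      sgd   34               123
2       28  rmsprop   81               109
3       40     adam   24                64
4       31  rmsprop   49                80
5        1     adam   80                81
6      100      sgd   36               136
7       71     adam   29               100
8       56  adagrad   92               148
filter rows where acc <= 29:
   lr_x1e4   opt  acc  acc_plus_lr_x1e4
3       40  adam   24                64
7       71  adam   29               100
sort by lr_x1e4 descending:
   lr_x1e4   opt  acc  acc_plus_lr_x1e4
7       71  adam   29               100
3       40  adam   24                64
The value at position 1, column 'acc_plus_lr_x1e4' is 64.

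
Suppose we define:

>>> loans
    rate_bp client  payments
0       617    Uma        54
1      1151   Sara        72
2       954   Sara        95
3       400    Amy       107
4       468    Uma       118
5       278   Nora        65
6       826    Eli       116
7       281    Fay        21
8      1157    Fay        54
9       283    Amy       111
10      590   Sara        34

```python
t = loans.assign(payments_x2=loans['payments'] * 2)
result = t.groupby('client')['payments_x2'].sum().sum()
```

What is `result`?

1694

add column payments_x2 = loans['payments'] * 2:
    rate_bp client  payments  payments_x2
0       617    Uma        54          108
1      1151   Sara        72          144
2       954   Sara        95          190
3       400    Amy       107          214
4       468    Uma       118          236
5       278   Nora        65          130
6       826    Eli       116          232
7       281    Fay        21           42
8      1157    Fay        54          108
9       283    Amy       111          222
10      590   Sara        34           68
group by client, sum of payments_x2:
client
Amy     436
Eli     232
Fay     150
Nora    130
Sara    402
Uma     344
Name: payments_x2, dtype: int64
Taking the sum of the resulting series gives 1694.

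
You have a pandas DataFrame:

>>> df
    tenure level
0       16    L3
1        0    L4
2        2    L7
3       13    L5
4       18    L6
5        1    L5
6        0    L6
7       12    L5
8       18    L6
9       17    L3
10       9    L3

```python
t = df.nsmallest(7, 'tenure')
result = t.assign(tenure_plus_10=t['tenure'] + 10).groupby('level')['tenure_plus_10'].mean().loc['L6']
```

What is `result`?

take 7 rows with smallest tenure:
    tenure level
1        0    L4
6        0    L6
5        1    L5
2        2    L7
10       9    L3
7       12    L5
3       13    L5
add column tenure_plus_10 = t['tenure'] + 10:
    tenure level  tenure_plus_10
1        0    L4              10
6        0    L6              10
5        1    L5              11
2        2    L7              12
10       9    L3              19
7       12    L5              22
3       13    L5              23
group by level, mean of tenure_plus_10:
level
L3    19.000000
L4    10.000000
L5    18.666667
L6    10.000000
L7    12.000000
Name: tenure_plus_10, dtype: float64
Finally, value at index 'L6' = 10.0.

10.0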